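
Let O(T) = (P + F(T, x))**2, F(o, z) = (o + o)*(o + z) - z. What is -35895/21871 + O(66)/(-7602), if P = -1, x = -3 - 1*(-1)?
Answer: -223078193323/23751906 ≈ -9392.0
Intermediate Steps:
x = -2 (x = -3 + 1 = -2)
F(o, z) = -z + 2*o*(o + z) (F(o, z) = (2*o)*(o + z) - z = 2*o*(o + z) - z = -z + 2*o*(o + z))
O(T) = (1 - 4*T + 2*T**2)**2 (O(T) = (-1 + (-1*(-2) + 2*T**2 + 2*T*(-2)))**2 = (-1 + (2 + 2*T**2 - 4*T))**2 = (-1 + (2 - 4*T + 2*T**2))**2 = (1 - 4*T + 2*T**2)**2)
-35895/21871 + O(66)/(-7602) = -35895/21871 + (1 - 4*66 + 2*66**2)**2/(-7602) = -35895*1/21871 + (1 - 264 + 2*4356)**2*(-1/7602) = -35895/21871 + (1 - 264 + 8712)**2*(-1/7602) = -35895/21871 + 8449**2*(-1/7602) = -35895/21871 + 71385601*(-1/7602) = -35895/21871 - 10197943/1086 = -223078193323/23751906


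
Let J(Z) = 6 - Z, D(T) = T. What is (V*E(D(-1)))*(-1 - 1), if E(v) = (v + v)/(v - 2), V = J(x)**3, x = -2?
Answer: -2048/3 ≈ -682.67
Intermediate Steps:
V = 512 (V = (6 - 1*(-2))**3 = (6 + 2)**3 = 8**3 = 512)
E(v) = 2*v/(-2 + v) (E(v) = (2*v)/(-2 + v) = 2*v/(-2 + v))
(V*E(D(-1)))*(-1 - 1) = (512*(2*(-1)/(-2 - 1)))*(-1 - 1) = (512*(2*(-1)/(-3)))*(-2) = (512*(2*(-1)*(-1/3)))*(-2) = (512*(2/3))*(-2) = (1024/3)*(-2) = -2048/3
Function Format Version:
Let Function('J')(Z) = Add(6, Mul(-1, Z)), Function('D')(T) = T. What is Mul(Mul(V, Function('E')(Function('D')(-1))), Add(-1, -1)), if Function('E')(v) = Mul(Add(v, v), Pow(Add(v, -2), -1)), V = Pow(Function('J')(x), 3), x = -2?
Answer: Rational(-2048, 3) ≈ -682.67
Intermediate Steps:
V = 512 (V = Pow(Add(6, Mul(-1, -2)), 3) = Pow(Add(6, 2), 3) = Pow(8, 3) = 512)
Function('E')(v) = Mul(2, v, Pow(Add(-2, v), -1)) (Function('E')(v) = Mul(Mul(2, v), Pow(Add(-2, v), -1)) = Mul(2, v, Pow(Add(-2, v), -1)))
Mul(Mul(V, Function('E')(Function('D')(-1))), Add(-1, -1)) = Mul(Mul(512, Mul(2, -1, Pow(Add(-2, -1), -1))), Add(-1, -1)) = Mul(Mul(512, Mul(2, -1, Pow(-3, -1))), -2) = Mul(Mul(512, Mul(2, -1, Rational(-1, 3))), -2) = Mul(Mul(512, Rational(2, 3)), -2) = Mul(Rational(1024, 3), -2) = Rational(-2048, 3)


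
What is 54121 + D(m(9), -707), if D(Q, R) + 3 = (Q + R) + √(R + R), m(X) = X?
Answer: 53420 + I*√1414 ≈ 53420.0 + 37.603*I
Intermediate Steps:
D(Q, R) = -3 + Q + R + √2*√R (D(Q, R) = -3 + ((Q + R) + √(R + R)) = -3 + ((Q + R) + √(2*R)) = -3 + ((Q + R) + √2*√R) = -3 + (Q + R + √2*√R) = -3 + Q + R + √2*√R)
54121 + D(m(9), -707) = 54121 + (-3 + 9 - 707 + √2*√(-707)) = 54121 + (-3 + 9 - 707 + √2*(I*√707)) = 54121 + (-3 + 9 - 707 + I*√1414) = 54121 + (-701 + I*√1414) = 53420 + I*√1414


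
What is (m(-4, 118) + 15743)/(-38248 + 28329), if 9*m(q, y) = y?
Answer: -141805/89271 ≈ -1.5885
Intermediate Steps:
m(q, y) = y/9
(m(-4, 118) + 15743)/(-38248 + 28329) = ((⅑)*118 + 15743)/(-38248 + 28329) = (118/9 + 15743)/(-9919) = (141805/9)*(-1/9919) = -141805/89271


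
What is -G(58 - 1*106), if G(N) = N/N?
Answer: -1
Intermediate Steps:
G(N) = 1
-G(58 - 1*106) = -1*1 = -1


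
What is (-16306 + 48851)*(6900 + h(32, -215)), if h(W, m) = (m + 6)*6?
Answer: 183749070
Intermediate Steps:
h(W, m) = 36 + 6*m (h(W, m) = (6 + m)*6 = 36 + 6*m)
(-16306 + 48851)*(6900 + h(32, -215)) = (-16306 + 48851)*(6900 + (36 + 6*(-215))) = 32545*(6900 + (36 - 1290)) = 32545*(6900 - 1254) = 32545*5646 = 183749070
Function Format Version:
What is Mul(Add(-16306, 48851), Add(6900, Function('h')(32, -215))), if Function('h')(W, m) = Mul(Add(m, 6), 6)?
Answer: 183749070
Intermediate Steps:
Function('h')(W, m) = Add(36, Mul(6, m)) (Function('h')(W, m) = Mul(Add(6, m), 6) = Add(36, Mul(6, m)))
Mul(Add(-16306, 48851), Add(6900, Function('h')(32, -215))) = Mul(Add(-16306, 48851), Add(6900, Add(36, Mul(6, -215)))) = Mul(32545, Add(6900, Add(36, -1290))) = Mul(32545, Add(6900, -1254)) = Mul(32545, 5646) = 183749070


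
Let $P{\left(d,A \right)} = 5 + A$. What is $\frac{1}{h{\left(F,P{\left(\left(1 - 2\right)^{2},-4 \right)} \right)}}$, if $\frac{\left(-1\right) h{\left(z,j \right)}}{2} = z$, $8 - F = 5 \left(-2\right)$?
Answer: $- \frac{1}{36} \approx -0.027778$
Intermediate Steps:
$F = 18$ ($F = 8 - 5 \left(-2\right) = 8 - -10 = 8 + 10 = 18$)
$h{\left(z,j \right)} = - 2 z$
$\frac{1}{h{\left(F,P{\left(\left(1 - 2\right)^{2},-4 \right)} \right)}} = \frac{1}{\left(-2\right) 18} = \frac{1}{-36} = - \frac{1}{36}$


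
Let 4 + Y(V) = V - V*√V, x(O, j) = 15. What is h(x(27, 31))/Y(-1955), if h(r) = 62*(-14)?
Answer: 425103/1868974139 + 424235*I*√1955/1868974139 ≈ 0.00022745 + 0.010036*I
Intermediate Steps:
h(r) = -868
Y(V) = -4 + V - V^(3/2) (Y(V) = -4 + (V - V*√V) = -4 + (V - V^(3/2)) = -4 + V - V^(3/2))
h(x(27, 31))/Y(-1955) = -868/(-4 - 1955 - (-1955)^(3/2)) = -868/(-4 - 1955 - (-1955)*I*√1955) = -868/(-4 - 1955 + 1955*I*√1955) = -868/(-1959 + 1955*I*√1955)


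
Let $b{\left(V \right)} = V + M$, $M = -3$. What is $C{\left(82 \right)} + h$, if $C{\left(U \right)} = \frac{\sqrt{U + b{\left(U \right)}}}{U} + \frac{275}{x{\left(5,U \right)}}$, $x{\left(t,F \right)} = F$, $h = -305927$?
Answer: $- \frac{25085739}{82} + \frac{\sqrt{161}}{82} \approx -3.0592 \cdot 10^{5}$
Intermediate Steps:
$b{\left(V \right)} = -3 + V$ ($b{\left(V \right)} = V - 3 = -3 + V$)
$C{\left(U \right)} = \frac{275}{U} + \frac{\sqrt{-3 + 2 U}}{U}$ ($C{\left(U \right)} = \frac{\sqrt{U + \left(-3 + U\right)}}{U} + \frac{275}{U} = \frac{\sqrt{-3 + 2 U}}{U} + \frac{275}{U} = \frac{275}{U} + \frac{\sqrt{-3 + 2 U}}{U}$)
$C{\left(82 \right)} + h = \frac{275 + \sqrt{-3 + 2 \cdot 82}}{82} - 305927 = \frac{275 + \sqrt{-3 + 164}}{82} - 305927 = \frac{275 + \sqrt{161}}{82} - 305927 = \left(\frac{275}{82} + \frac{\sqrt{161}}{82}\right) - 305927 = - \frac{25085739}{82} + \frac{\sqrt{161}}{82}$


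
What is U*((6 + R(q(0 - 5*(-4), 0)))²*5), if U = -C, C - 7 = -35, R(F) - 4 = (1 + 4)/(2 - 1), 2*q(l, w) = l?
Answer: 31500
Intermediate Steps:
q(l, w) = l/2
R(F) = 9 (R(F) = 4 + (1 + 4)/(2 - 1) = 4 + 5/1 = 4 + 5*1 = 4 + 5 = 9)
C = -28 (C = 7 - 35 = -28)
U = 28 (U = -1*(-28) = 28)
U*((6 + R(q(0 - 5*(-4), 0)))²*5) = 28*((6 + 9)²*5) = 28*(15²*5) = 28*(225*5) = 28*1125 = 31500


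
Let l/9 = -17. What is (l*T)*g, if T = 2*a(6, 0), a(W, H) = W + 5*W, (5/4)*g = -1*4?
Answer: 176256/5 ≈ 35251.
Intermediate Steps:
l = -153 (l = 9*(-17) = -153)
g = -16/5 (g = 4*(-1*4)/5 = (4/5)*(-4) = -16/5 ≈ -3.2000)
a(W, H) = 6*W
T = 72 (T = 2*(6*6) = 2*36 = 72)
(l*T)*g = -153*72*(-16/5) = -11016*(-16/5) = 176256/5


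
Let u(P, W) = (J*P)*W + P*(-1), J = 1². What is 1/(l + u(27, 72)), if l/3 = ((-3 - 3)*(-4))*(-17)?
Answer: 1/693 ≈ 0.0014430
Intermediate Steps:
J = 1
u(P, W) = -P + P*W (u(P, W) = (1*P)*W + P*(-1) = P*W - P = -P + P*W)
l = -1224 (l = 3*(((-3 - 3)*(-4))*(-17)) = 3*(-6*(-4)*(-17)) = 3*(24*(-17)) = 3*(-408) = -1224)
1/(l + u(27, 72)) = 1/(-1224 + 27*(-1 + 72)) = 1/(-1224 + 27*71) = 1/(-1224 + 1917) = 1/693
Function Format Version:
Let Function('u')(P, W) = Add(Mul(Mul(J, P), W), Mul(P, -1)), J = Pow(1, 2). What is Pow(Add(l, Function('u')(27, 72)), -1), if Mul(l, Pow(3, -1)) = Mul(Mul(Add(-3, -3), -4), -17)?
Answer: Rational(1, 693) ≈ 0.0014430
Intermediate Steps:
J = 1
Function('u')(P, W) = Add(Mul(-1, P), Mul(P, W)) (Function('u')(P, W) = Add(Mul(Mul(1, P), W), Mul(P, -1)) = Add(Mul(P, W), Mul(-1, P)) = Add(Mul(-1, P), Mul(P, W)))
l = -1224 (l = Mul(3, Mul(Mul(Add(-3, -3), -4), -17)) = Mul(3, Mul(Mul(-6, -4), -17)) = Mul(3, Mul(24, -17)) = Mul(3, -408) = -1224)
Pow(Add(l, Function('u')(27, 72)), -1) = Pow(Add(-1224, Mul(27, Add(-1, 72))), -1) = Pow(Add(-1224, Mul(27, 71)), -1) = Pow(Add(-1224, 1917), -1) = Pow(693, -1) = Rational(1, 693)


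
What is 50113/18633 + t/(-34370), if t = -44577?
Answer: 2552987051/640416210 ≈ 3.9865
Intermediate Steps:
50113/18633 + t/(-34370) = 50113/18633 - 44577/(-34370) = 50113*(1/18633) - 44577*(-1/34370) = 50113/18633 + 44577/34370 = 2552987051/640416210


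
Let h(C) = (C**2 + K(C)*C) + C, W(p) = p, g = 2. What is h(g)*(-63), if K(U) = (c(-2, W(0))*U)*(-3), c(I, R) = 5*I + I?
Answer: -9450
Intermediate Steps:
c(I, R) = 6*I
K(U) = 36*U (K(U) = ((6*(-2))*U)*(-3) = -12*U*(-3) = 36*U)
h(C) = C + 37*C**2 (h(C) = (C**2 + (36*C)*C) + C = (C**2 + 36*C**2) + C = 37*C**2 + C = C + 37*C**2)
h(g)*(-63) = (2*(1 + 37*2))*(-63) = (2*(1 + 74))*(-63) = (2*75)*(-63) = 150*(-63) = -9450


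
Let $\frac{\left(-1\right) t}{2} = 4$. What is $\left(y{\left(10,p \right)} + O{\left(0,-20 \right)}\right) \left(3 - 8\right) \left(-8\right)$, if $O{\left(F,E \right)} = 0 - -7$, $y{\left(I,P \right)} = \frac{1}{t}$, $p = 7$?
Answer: $275$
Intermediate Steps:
$t = -8$ ($t = \left(-2\right) 4 = -8$)
$y{\left(I,P \right)} = - \frac{1}{8}$ ($y{\left(I,P \right)} = \frac{1}{-8} = - \frac{1}{8}$)
$O{\left(F,E \right)} = 7$ ($O{\left(F,E \right)} = 0 + 7 = 7$)
$\left(y{\left(10,p \right)} + O{\left(0,-20 \right)}\right) \left(3 - 8\right) \left(-8\right) = \left(- \frac{1}{8} + 7\right) \left(3 - 8\right) \left(-8\right) = \frac{55 \left(\left(-5\right) \left(-8\right)\right)}{8} = \frac{55}{8} \cdot 40 = 275$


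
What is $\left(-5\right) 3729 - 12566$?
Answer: $-31211$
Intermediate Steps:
$\left(-5\right) 3729 - 12566 = -18645 - 12566 = -31211$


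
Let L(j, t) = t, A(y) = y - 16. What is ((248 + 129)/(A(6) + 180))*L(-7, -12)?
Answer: -2262/85 ≈ -26.612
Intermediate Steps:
A(y) = -16 + y
((248 + 129)/(A(6) + 180))*L(-7, -12) = ((248 + 129)/((-16 + 6) + 180))*(-12) = (377/(-10 + 180))*(-12) = (377/170)*(-12) = -2262/85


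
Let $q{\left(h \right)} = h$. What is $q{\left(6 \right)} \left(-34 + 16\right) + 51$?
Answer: $-57$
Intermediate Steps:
$q{\left(6 \right)} \left(-34 + 16\right) + 51 = 6 \left(-34 + 16\right) + 51 = 6 \left(-18\right) + 51 = -108 + 51 = -57$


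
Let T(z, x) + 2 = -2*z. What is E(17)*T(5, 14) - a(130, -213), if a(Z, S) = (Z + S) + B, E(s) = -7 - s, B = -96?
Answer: 467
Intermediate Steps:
a(Z, S) = -96 + S + Z (a(Z, S) = (Z + S) - 96 = (S + Z) - 96 = -96 + S + Z)
T(z, x) = -2 - 2*z
E(17)*T(5, 14) - a(130, -213) = (-7 - 1*17)*(-2 - 2*5) - (-96 - 213 + 130) = (-7 - 17)*(-2 - 10) - 1*(-179) = -24*(-12) + 179 = 288 + 179 = 467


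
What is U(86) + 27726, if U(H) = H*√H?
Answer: 27726 + 86*√86 ≈ 28524.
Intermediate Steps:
U(H) = H^(3/2)
U(86) + 27726 = 86^(3/2) + 27726 = 86*√86 + 27726 = 27726 + 86*√86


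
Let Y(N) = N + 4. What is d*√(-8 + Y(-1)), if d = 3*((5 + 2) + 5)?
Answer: 36*I*√5 ≈ 80.498*I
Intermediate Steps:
Y(N) = 4 + N
d = 36 (d = 3*(7 + 5) = 3*12 = 36)
d*√(-8 + Y(-1)) = 36*√(-8 + (4 - 1)) = 36*√(-8 + 3) = 36*√(-5) = 36*(I*√5) = 36*I*√5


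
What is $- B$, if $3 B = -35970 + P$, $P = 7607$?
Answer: $\frac{28363}{3} \approx 9454.3$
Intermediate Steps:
$B = - \frac{28363}{3}$ ($B = \frac{-35970 + 7607}{3} = \frac{1}{3} \left(-28363\right) = - \frac{28363}{3} \approx -9454.3$)
$- B = \left(-1\right) \left(- \frac{28363}{3}\right) = \frac{28363}{3}$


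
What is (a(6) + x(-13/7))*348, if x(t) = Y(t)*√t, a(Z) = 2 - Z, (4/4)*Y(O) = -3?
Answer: -1392 - 1044*I*√91/7 ≈ -1392.0 - 1422.7*I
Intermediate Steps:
Y(O) = -3
x(t) = -3*√t
(a(6) + x(-13/7))*348 = ((2 - 1*6) - 3*I*√91/7)*348 = ((2 - 6) - 3*I*√91/7)*348 = (-4 - 3*I*√91/7)*348 = -1392 - 1044*I*√91/7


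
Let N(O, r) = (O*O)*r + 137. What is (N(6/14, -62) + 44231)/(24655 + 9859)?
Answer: 1086737/845593 ≈ 1.2852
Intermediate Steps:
N(O, r) = 137 + r*O² (N(O, r) = O²*r + 137 = r*O² + 137 = 137 + r*O²)
(N(6/14, -62) + 44231)/(24655 + 9859) = ((137 - 62*(6/14)²) + 44231)/(24655 + 9859) = ((137 - 62*(6*(1/14))²) + 44231)/34514 = ((137 - 62*(3/7)²) + 44231)*(1/34514) = ((137 - 62*9/49) + 44231)*(1/34514) = ((137 - 558/49) + 44231)*(1/34514) = (6155/49 + 44231)*(1/34514) = (2173474/49)*(1/34514) = 1086737/845593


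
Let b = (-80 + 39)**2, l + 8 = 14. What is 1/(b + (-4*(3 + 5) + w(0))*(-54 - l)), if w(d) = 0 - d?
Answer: 1/3601 ≈ 0.00027770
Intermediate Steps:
l = 6 (l = -8 + 14 = 6)
w(d) = -d
b = 1681 (b = (-41)**2 = 1681)
1/(b + (-4*(3 + 5) + w(0))*(-54 - l)) = 1/(1681 + (-4*(3 + 5) - 1*0)*(-54 - 1*6)) = 1/(1681 + (-4*8 + 0)*(-54 - 6)) = 1/(1681 + (-32 + 0)*(-60)) = 1/(1681 - 32*(-60)) = 1/(1681 + 1920) = 1/3601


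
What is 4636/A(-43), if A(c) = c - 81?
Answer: -1159/31 ≈ -37.387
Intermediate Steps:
A(c) = -81 + c
4636/A(-43) = 4636/(-81 - 43) = 4636/(-124) = 4636*(-1/124) = -1159/31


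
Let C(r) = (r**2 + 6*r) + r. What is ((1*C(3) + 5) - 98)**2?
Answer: 3969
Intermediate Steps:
C(r) = r**2 + 7*r
((1*C(3) + 5) - 98)**2 = ((1*(3*(7 + 3)) + 5) - 98)**2 = ((1*(3*10) + 5) - 98)**2 = ((1*30 + 5) - 98)**2 = ((30 + 5) - 98)**2 = (35 - 98)**2 = (-63)**2 = 3969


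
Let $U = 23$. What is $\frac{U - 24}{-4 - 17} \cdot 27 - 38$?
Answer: $- \frac{257}{7} \approx -36.714$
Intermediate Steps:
$\frac{U - 24}{-4 - 17} \cdot 27 - 38 = \frac{23 - 24}{-4 - 17} \cdot 27 - 38 = - \frac{1}{-21} \cdot 27 - 38 = \left(-1\right) \left(- \frac{1}{21}\right) 27 - 38 = \frac{1}{21} \cdot 27 - 38 = \frac{9}{7} - 38 = - \frac{257}{7}$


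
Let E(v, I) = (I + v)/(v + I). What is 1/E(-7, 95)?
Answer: 1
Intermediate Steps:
E(v, I) = 1 (E(v, I) = (I + v)/(I + v) = 1)
1/E(-7, 95) = 1/1 = 1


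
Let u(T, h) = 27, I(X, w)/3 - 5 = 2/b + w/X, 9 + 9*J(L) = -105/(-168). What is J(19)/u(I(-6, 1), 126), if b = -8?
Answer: -67/1944 ≈ -0.034465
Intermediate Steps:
J(L) = -67/72 (J(L) = -1 + (-105/(-168))/9 = -1 + (-105*(-1/168))/9 = -1 + (⅑)*(5/8) = -1 + 5/72 = -67/72)
I(X, w) = 57/4 + 3*w/X (I(X, w) = 15 + 3*(2/(-8) + w/X) = 15 + 3*(2*(-⅛) + w/X) = 15 + 3*(-¼ + w/X) = 15 + (-¾ + 3*w/X) = 57/4 + 3*w/X)
J(19)/u(I(-6, 1), 126) = -67/72/27 = -67/72*1/27 = -67/1944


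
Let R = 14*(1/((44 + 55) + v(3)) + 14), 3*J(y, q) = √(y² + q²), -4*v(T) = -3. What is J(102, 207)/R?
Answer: 57*√5917/11180 ≈ 0.39218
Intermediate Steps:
v(T) = ¾ (v(T) = -¼*(-3) = ¾)
J(y, q) = √(q² + y²)/3 (J(y, q) = √(y² + q²)/3 = √(q² + y²)/3)
R = 11180/57 (R = 14*(1/((44 + 55) + ¾) + 14) = 14*(1/(99 + ¾) + 14) = 14*(1/(399/4) + 14) = 14*(4/399 + 14) = 14*(5590/399) = 11180/57 ≈ 196.14)
J(102, 207)/R = (√(207² + 102²)/3)/(11180/57) = (√(42849 + 10404)/3)*(57/11180) = (√53253/3)*(57/11180) = ((3*√5917)/3)*(57/11180) = √5917*(57/11180) = 57*√5917/11180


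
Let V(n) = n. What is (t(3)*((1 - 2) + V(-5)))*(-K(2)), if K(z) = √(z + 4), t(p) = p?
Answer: 18*√6 ≈ 44.091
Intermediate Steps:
K(z) = √(4 + z)
(t(3)*((1 - 2) + V(-5)))*(-K(2)) = (3*((1 - 2) - 5))*(-√(4 + 2)) = (3*(-1 - 5))*(-√6) = (3*(-6))*(-√6) = -(-18)*√6 = 18*√6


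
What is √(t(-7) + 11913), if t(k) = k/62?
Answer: √45793138/62 ≈ 109.15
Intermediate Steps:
t(k) = k/62 (t(k) = k*(1/62) = k/62)
√(t(-7) + 11913) = √((1/62)*(-7) + 11913) = √(-7/62 + 11913) = √(738599/62) = √45793138/62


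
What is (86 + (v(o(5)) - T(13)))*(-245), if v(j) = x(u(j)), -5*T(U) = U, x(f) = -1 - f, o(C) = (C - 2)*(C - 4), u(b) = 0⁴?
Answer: -21462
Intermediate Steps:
u(b) = 0
o(C) = (-4 + C)*(-2 + C) (o(C) = (-2 + C)*(-4 + C) = (-4 + C)*(-2 + C))
T(U) = -U/5
v(j) = -1 (v(j) = -1 - 1*0 = -1 + 0 = -1)
(86 + (v(o(5)) - T(13)))*(-245) = (86 + (-1 - (-1)*13/5))*(-245) = (86 + (-1 - 1*(-13/5)))*(-245) = (86 + (-1 + 13/5))*(-245) = (86 + 8/5)*(-245) = (438/5)*(-245) = -21462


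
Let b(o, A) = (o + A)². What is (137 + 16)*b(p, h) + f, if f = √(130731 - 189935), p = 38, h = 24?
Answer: 588132 + 38*I*√41 ≈ 5.8813e+5 + 243.32*I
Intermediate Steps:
b(o, A) = (A + o)²
f = 38*I*√41 (f = √(-59204) = 38*I*√41 ≈ 243.32*I)
(137 + 16)*b(p, h) + f = (137 + 16)*(24 + 38)² + 38*I*√41 = 153*62² + 38*I*√41 = 153*3844 + 38*I*√41 = 588132 + 38*I*√41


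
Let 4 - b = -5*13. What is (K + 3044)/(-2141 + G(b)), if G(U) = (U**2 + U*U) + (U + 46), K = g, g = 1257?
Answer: 4301/7496 ≈ 0.57377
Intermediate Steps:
K = 1257
b = 69 (b = 4 - (-5)*13 = 4 - 1*(-65) = 4 + 65 = 69)
G(U) = 46 + U + 2*U**2 (G(U) = (U**2 + U**2) + (46 + U) = 2*U**2 + (46 + U) = 46 + U + 2*U**2)
(K + 3044)/(-2141 + G(b)) = (1257 + 3044)/(-2141 + (46 + 69 + 2*69**2)) = 4301/(-2141 + (46 + 69 + 2*4761)) = 4301/(-2141 + (46 + 69 + 9522)) = 4301/(-2141 + 9637) = 4301/7496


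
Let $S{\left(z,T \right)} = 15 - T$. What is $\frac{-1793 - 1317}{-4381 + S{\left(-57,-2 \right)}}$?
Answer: $\frac{1555}{2182} \approx 0.71265$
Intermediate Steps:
$\frac{-1793 - 1317}{-4381 + S{\left(-57,-2 \right)}} = \frac{-1793 - 1317}{-4381 + \left(15 - -2\right)} = - \frac{3110}{-4381 + \left(15 + 2\right)} = - \frac{3110}{-4381 + 17} = - \frac{3110}{-4364} = \left(-3110\right) \left(- \frac{1}{4364}\right) = \frac{1555}{2182}$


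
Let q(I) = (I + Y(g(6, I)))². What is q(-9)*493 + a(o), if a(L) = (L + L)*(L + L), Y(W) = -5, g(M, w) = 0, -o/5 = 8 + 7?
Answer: 119128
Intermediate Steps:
o = -75 (o = -5*(8 + 7) = -5*15 = -75)
a(L) = 4*L² (a(L) = (2*L)*(2*L) = 4*L²)
q(I) = (-5 + I)² (q(I) = (I - 5)² = (-5 + I)²)
q(-9)*493 + a(o) = (-5 - 9)²*493 + 4*(-75)² = (-14)²*493 + 4*5625 = 196*493 + 22500 = 96628 + 22500 = 119128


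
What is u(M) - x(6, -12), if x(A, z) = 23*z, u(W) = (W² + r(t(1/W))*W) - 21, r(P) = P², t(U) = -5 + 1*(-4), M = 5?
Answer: 685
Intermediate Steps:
t(U) = -9 (t(U) = -5 - 4 = -9)
u(W) = -21 + W² + 81*W (u(W) = (W² + (-9)²*W) - 21 = (W² + 81*W) - 21 = -21 + W² + 81*W)
u(M) - x(6, -12) = (-21 + 5² + 81*5) - 23*(-12) = (-21 + 25 + 405) - 1*(-276) = 409 + 276 = 685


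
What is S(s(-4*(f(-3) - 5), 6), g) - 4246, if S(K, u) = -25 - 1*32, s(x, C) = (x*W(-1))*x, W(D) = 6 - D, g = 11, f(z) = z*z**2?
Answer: -4303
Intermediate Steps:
f(z) = z**3
s(x, C) = 7*x**2 (s(x, C) = (x*(6 - 1*(-1)))*x = (x*(6 + 1))*x = (x*7)*x = (7*x)*x = 7*x**2)
S(K, u) = -57 (S(K, u) = -25 - 32 = -57)
S(s(-4*(f(-3) - 5), 6), g) - 4246 = -57 - 4246 = -4303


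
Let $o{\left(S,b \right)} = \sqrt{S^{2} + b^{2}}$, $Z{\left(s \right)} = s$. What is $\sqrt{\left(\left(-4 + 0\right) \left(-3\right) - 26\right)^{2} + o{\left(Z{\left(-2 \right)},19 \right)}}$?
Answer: $\sqrt{196 + \sqrt{365}} \approx 14.666$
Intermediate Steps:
$\sqrt{\left(\left(-4 + 0\right) \left(-3\right) - 26\right)^{2} + o{\left(Z{\left(-2 \right)},19 \right)}} = \sqrt{\left(\left(-4 + 0\right) \left(-3\right) - 26\right)^{2} + \sqrt{\left(-2\right)^{2} + 19^{2}}} = \sqrt{\left(\left(-4\right) \left(-3\right) - 26\right)^{2} + \sqrt{4 + 361}} = \sqrt{\left(12 - 26\right)^{2} + \sqrt{365}} = \sqrt{\left(-14\right)^{2} + \sqrt{365}} = \sqrt{196 + \sqrt{365}}$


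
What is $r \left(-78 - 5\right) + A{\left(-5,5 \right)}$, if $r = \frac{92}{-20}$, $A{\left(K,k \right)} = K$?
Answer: $\frac{1884}{5} \approx 376.8$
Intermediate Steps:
$r = - \frac{23}{5}$ ($r = 92 \left(- \frac{1}{20}\right) = - \frac{23}{5} \approx -4.6$)
$r \left(-78 - 5\right) + A{\left(-5,5 \right)} = - \frac{23 \left(-78 - 5\right)}{5} - 5 = \left(- \frac{23}{5}\right) \left(-83\right) - 5 = \frac{1909}{5} - 5 = \frac{1884}{5}$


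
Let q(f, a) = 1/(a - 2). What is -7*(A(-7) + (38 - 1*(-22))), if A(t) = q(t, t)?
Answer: -3773/9 ≈ -419.22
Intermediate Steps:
q(f, a) = 1/(-2 + a)
A(t) = 1/(-2 + t)
-7*(A(-7) + (38 - 1*(-22))) = -7*(1/(-2 - 7) + (38 - 1*(-22))) = -7*(1/(-9) + (38 + 22)) = -7*(-⅑ + 60) = -7*539/9 = -3773/9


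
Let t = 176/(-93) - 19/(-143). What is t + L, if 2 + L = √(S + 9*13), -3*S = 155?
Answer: -49999/13299 + 14*√3/3 ≈ 4.3233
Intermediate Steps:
S = -155/3 (S = -⅓*155 = -155/3 ≈ -51.667)
t = -23401/13299 (t = 176*(-1/93) - 19*(-1/143) = -176/93 + 19/143 = -23401/13299 ≈ -1.7596)
L = -2 + 14*√3/3 (L = -2 + √(-155/3 + 9*13) = -2 + √(-155/3 + 117) = -2 + √(196/3) = -2 + 14*√3/3 ≈ 6.0829)
t + L = -23401/13299 + (-2 + 14*√3/3) = -49999/13299 + 14*√3/3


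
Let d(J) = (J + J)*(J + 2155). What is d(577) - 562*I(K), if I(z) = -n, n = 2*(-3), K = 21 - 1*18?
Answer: 3149356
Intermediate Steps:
K = 3 (K = 21 - 18 = 3)
n = -6
d(J) = 2*J*(2155 + J) (d(J) = (2*J)*(2155 + J) = 2*J*(2155 + J))
I(z) = 6 (I(z) = -1*(-6) = 6)
d(577) - 562*I(K) = 2*577*(2155 + 577) - 562*6 = 2*577*2732 - 1*3372 = 3152728 - 3372 = 3149356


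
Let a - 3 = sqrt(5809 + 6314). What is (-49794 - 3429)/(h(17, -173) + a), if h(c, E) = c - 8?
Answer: 70964/1331 - 17741*sqrt(1347)/1331 ≈ -435.88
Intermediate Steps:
h(c, E) = -8 + c
a = 3 + 3*sqrt(1347) (a = 3 + sqrt(5809 + 6314) = 3 + sqrt(12123) = 3 + 3*sqrt(1347) ≈ 113.10)
(-49794 - 3429)/(h(17, -173) + a) = (-49794 - 3429)/((-8 + 17) + (3 + 3*sqrt(1347))) = -53223/(9 + (3 + 3*sqrt(1347))) = -53223/(12 + 3*sqrt(1347))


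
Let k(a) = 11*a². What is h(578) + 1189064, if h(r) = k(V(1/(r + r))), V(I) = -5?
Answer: 1189339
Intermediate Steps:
h(r) = 275 (h(r) = 11*(-5)² = 11*25 = 275)
h(578) + 1189064 = 275 + 1189064 = 1189339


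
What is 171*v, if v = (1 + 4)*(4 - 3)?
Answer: 855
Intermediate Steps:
v = 5 (v = 5*1 = 5)
171*v = 171*5 = 855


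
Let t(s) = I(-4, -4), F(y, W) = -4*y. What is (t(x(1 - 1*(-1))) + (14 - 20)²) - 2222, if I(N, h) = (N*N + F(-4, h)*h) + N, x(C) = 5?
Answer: -2238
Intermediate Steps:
I(N, h) = N + N² + 16*h (I(N, h) = (N*N + (-4*(-4))*h) + N = (N² + 16*h) + N = N + N² + 16*h)
t(s) = -52 (t(s) = -4 + (-4)² + 16*(-4) = -4 + 16 - 64 = -52)
(t(x(1 - 1*(-1))) + (14 - 20)²) - 2222 = (-52 + (14 - 20)²) - 2222 = (-52 + (-6)²) - 2222 = (-52 + 36) - 2222 = -16 - 2222 = -2238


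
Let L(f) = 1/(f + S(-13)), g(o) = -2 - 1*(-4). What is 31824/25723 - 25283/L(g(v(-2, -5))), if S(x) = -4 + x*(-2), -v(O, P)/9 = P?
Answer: -15608478792/25723 ≈ -6.0679e+5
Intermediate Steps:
v(O, P) = -9*P
g(o) = 2 (g(o) = -2 + 4 = 2)
S(x) = -4 - 2*x
L(f) = 1/(22 + f) (L(f) = 1/(f + (-4 - 2*(-13))) = 1/(f + (-4 + 26)) = 1/(f + 22) = 1/(22 + f))
31824/25723 - 25283/L(g(v(-2, -5))) = 31824/25723 - 25283/(1/(22 + 2)) = 31824*(1/25723) - 25283/(1/24) = 31824/25723 - 25283/1/24 = 31824/25723 - 25283*24 = 31824/25723 - 606792 = -15608478792/25723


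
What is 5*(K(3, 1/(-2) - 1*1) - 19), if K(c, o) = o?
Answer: -205/2 ≈ -102.50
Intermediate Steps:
5*(K(3, 1/(-2) - 1*1) - 19) = 5*((1/(-2) - 1*1) - 19) = 5*((-½ - 1) - 19) = 5*(-3/2 - 19) = 5*(-41/2) = -205/2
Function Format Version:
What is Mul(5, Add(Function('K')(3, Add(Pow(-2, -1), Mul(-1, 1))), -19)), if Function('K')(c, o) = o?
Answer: Rational(-205, 2) ≈ -102.50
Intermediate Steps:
Mul(5, Add(Function('K')(3, Add(Pow(-2, -1), Mul(-1, 1))), -19)) = Mul(5, Add(Add(Pow(-2, -1), Mul(-1, 1)), -19)) = Mul(5, Add(Add(Rational(-1, 2), -1), -19)) = Mul(5, Add(Rational(-3, 2), -19)) = Mul(5, Rational(-41, 2)) = Rational(-205, 2)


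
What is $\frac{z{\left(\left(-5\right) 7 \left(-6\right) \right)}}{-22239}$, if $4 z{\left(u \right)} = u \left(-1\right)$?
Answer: $\frac{5}{2118} \approx 0.0023607$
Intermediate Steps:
$z{\left(u \right)} = - \frac{u}{4}$ ($z{\left(u \right)} = \frac{u \left(-1\right)}{4} = \frac{\left(-1\right) u}{4} = - \frac{u}{4}$)
$\frac{z{\left(\left(-5\right) 7 \left(-6\right) \right)}}{-22239} = \frac{\left(- \frac{1}{4}\right) \left(-5\right) 7 \left(-6\right)}{-22239} = - \frac{\left(-35\right) \left(-6\right)}{4} \left(- \frac{1}{22239}\right) = \left(- \frac{1}{4}\right) 210 \left(- \frac{1}{22239}\right) = \left(- \frac{105}{2}\right) \left(- \frac{1}{22239}\right) = \frac{5}{2118}$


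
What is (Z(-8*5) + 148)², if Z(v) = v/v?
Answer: 22201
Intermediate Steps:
Z(v) = 1
(Z(-8*5) + 148)² = (1 + 148)² = 149² = 22201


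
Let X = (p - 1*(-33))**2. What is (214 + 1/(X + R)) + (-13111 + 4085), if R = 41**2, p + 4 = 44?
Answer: -61772119/7010 ≈ -8812.0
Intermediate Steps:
p = 40 (p = -4 + 44 = 40)
R = 1681
X = 5329 (X = (40 - 1*(-33))**2 = (40 + 33)**2 = 73**2 = 5329)
(214 + 1/(X + R)) + (-13111 + 4085) = (214 + 1/(5329 + 1681)) + (-13111 + 4085) = (214 + 1/7010) - 9026 = 1500141/7010 - 9026 = -61772119/7010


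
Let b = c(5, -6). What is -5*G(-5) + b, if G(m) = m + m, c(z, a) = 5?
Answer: 55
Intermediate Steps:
b = 5
G(m) = 2*m
-5*G(-5) + b = -10*(-5) + 5 = -5*(-10) + 5 = 50 + 5 = 55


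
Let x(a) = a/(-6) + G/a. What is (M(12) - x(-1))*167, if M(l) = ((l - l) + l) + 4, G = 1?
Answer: 16867/6 ≈ 2811.2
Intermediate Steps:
x(a) = 1/a - a/6 (x(a) = a/(-6) + 1/a = a*(-⅙) + 1/a = -a/6 + 1/a = 1/a - a/6)
M(l) = 4 + l (M(l) = (0 + l) + 4 = l + 4 = 4 + l)
(M(12) - x(-1))*167 = ((4 + 12) - (1/(-1) - ⅙*(-1)))*167 = (16 - (-1 + ⅙))*167 = (16 - 1*(-⅚))*167 = (16 + ⅚)*167 = (101/6)*167 = 16867/6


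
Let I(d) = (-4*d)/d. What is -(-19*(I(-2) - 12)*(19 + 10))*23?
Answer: -202768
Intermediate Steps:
I(d) = -4
-(-19*(I(-2) - 12)*(19 + 10))*23 = -(-19*(-4 - 12)*(19 + 10))*23 = -(-(-304)*29)*23 = -(-19*(-464))*23 = -8816*23 = -1*202768 = -202768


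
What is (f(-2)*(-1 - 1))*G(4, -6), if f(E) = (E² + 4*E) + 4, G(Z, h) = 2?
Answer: 0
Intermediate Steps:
f(E) = 4 + E² + 4*E
(f(-2)*(-1 - 1))*G(4, -6) = ((4 + (-2)² + 4*(-2))*(-1 - 1))*2 = ((4 + 4 - 8)*(-2))*2 = (0*(-2))*2 = 0*2 = 0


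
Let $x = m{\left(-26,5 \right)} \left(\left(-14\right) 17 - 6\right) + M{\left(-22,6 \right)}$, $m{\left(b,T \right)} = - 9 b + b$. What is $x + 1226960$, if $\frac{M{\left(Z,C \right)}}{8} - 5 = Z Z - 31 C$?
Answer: $1178632$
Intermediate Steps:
$M{\left(Z,C \right)} = 40 - 248 C + 8 Z^{2}$ ($M{\left(Z,C \right)} = 40 + 8 \left(Z Z - 31 C\right) = 40 + 8 \left(Z^{2} - 31 C\right) = 40 - \left(- 8 Z^{2} + 248 C\right) = 40 - 248 C + 8 Z^{2}$)
$m{\left(b,T \right)} = - 8 b$
$x = -48328$ ($x = \left(-8\right) \left(-26\right) \left(\left(-14\right) 17 - 6\right) + \left(40 - 1488 + 8 \left(-22\right)^{2}\right) = 208 \left(-238 - 6\right) + \left(40 - 1488 + 8 \cdot 484\right) = 208 \left(-244\right) + \left(40 - 1488 + 3872\right) = -50752 + 2424 = -48328$)
$x + 1226960 = -48328 + 1226960 = 1178632$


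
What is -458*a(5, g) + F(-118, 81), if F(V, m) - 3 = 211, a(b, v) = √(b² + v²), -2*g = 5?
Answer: 214 - 1145*√5 ≈ -2346.3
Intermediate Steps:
g = -5/2 (g = -½*5 = -5/2 ≈ -2.5000)
F(V, m) = 214 (F(V, m) = 3 + 211 = 214)
-458*a(5, g) + F(-118, 81) = -458*√(5² + (-5/2)²) + 214 = -458*√(25 + 25/4) + 214 = -1145*√5 + 214 = 214 - 1145*√5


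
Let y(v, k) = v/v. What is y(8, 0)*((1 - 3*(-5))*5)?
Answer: 80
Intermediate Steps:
y(v, k) = 1
y(8, 0)*((1 - 3*(-5))*5) = 1*((1 - 3*(-5))*5) = 1*((1 + 15)*5) = 1*(16*5) = 1*80 = 80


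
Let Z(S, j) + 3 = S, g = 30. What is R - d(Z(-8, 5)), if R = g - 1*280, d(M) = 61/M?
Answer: -2689/11 ≈ -244.45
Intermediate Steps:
Z(S, j) = -3 + S
R = -250 (R = 30 - 1*280 = 30 - 280 = -250)
R - d(Z(-8, 5)) = -250 - 61/(-3 - 8) = -250 - 61/(-11) = -250 - 61*(-1)/11 = -250 - 1*(-61/11) = -250 + 61/11 = -2689/11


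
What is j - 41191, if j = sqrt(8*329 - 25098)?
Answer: -41191 + I*sqrt(22466) ≈ -41191.0 + 149.89*I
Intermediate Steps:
j = I*sqrt(22466) (j = sqrt(2632 - 25098) = sqrt(-22466) = I*sqrt(22466) ≈ 149.89*I)
j - 41191 = I*sqrt(22466) - 41191 = -41191 + I*sqrt(22466)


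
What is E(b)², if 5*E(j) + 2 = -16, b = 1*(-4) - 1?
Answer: 324/25 ≈ 12.960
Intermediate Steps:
b = -5 (b = -4 - 1 = -5)
E(j) = -18/5 (E(j) = -⅖ + (⅕)*(-16) = -⅖ - 16/5 = -18/5)
E(b)² = (-18/5)² = 324/25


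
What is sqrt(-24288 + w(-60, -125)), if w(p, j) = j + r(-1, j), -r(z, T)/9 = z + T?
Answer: I*sqrt(23279) ≈ 152.57*I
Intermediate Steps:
r(z, T) = -9*T - 9*z (r(z, T) = -9*(z + T) = -9*(T + z) = -9*T - 9*z)
w(p, j) = 9 - 8*j (w(p, j) = j + (-9*j - 9*(-1)) = j + (-9*j + 9) = j + (9 - 9*j) = 9 - 8*j)
sqrt(-24288 + w(-60, -125)) = sqrt(-24288 + (9 - 8*(-125))) = sqrt(-24288 + (9 + 1000)) = sqrt(-24288 + 1009) = sqrt(-23279) = I*sqrt(23279)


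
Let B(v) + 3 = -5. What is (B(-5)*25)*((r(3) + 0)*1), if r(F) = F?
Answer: -600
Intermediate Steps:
B(v) = -8 (B(v) = -3 - 5 = -8)
(B(-5)*25)*((r(3) + 0)*1) = (-8*25)*((3 + 0)*1) = -600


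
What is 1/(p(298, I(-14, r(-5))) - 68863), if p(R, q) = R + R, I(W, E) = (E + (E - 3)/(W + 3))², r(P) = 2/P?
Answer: -1/68267 ≈ -1.4648e-5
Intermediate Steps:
I(W, E) = (E + (-3 + E)/(3 + W))²
p(R, q) = 2*R
1/(p(298, I(-14, r(-5))) - 68863) = 1/(2*298 - 68863) = 1/(596 - 68863) = 1/(-68267) = -1/68267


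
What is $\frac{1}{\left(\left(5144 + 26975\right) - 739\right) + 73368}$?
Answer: $\frac{1}{104748} \approx 9.5467 \cdot 10^{-6}$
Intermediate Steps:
$\frac{1}{\left(\left(5144 + 26975\right) - 739\right) + 73368} = \frac{1}{\left(32119 - 739\right) + 73368} = \frac{1}{31380 + 73368} = \frac{1}{104748}$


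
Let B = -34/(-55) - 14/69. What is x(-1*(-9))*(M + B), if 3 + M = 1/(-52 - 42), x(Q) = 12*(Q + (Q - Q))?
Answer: -16665138/59455 ≈ -280.30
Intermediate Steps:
x(Q) = 12*Q (x(Q) = 12*(Q + 0) = 12*Q)
M = -283/94 (M = -3 + 1/(-52 - 42) = -3 + 1/(-94) = -3 - 1/94 = -283/94 ≈ -3.0106)
B = 1576/3795 (B = -34*(-1/55) - 14*1/69 = 34/55 - 14/69 = 1576/3795 ≈ 0.41528)
x(-1*(-9))*(M + B) = (12*(-1*(-9)))*(-283/94 + 1576/3795) = (12*9)*(-925841/356730) = 108*(-925841/356730) = -16665138/59455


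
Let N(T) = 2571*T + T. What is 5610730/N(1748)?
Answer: 2805365/2247928 ≈ 1.2480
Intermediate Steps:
N(T) = 2572*T
5610730/N(1748) = 5610730/((2572*1748)) = 5610730/4495856 = 5610730*(1/4495856) = 2805365/2247928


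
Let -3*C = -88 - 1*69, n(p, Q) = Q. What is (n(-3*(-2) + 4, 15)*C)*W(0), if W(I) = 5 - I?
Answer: 3925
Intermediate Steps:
C = 157/3 (C = -(-88 - 1*69)/3 = -(-88 - 69)/3 = -⅓*(-157) = 157/3 ≈ 52.333)
(n(-3*(-2) + 4, 15)*C)*W(0) = (15*(157/3))*(5 - 1*0) = 785*(5 + 0) = 785*5 = 3925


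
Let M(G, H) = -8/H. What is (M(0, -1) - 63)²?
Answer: 3025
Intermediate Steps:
(M(0, -1) - 63)² = (-8/(-1) - 63)² = (-8*(-1) - 63)² = (8 - 63)² = (-55)² = 3025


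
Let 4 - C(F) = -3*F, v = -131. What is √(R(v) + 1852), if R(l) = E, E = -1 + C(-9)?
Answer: 2*√457 ≈ 42.755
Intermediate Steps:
C(F) = 4 + 3*F (C(F) = 4 - (-3)*F = 4 + 3*F)
E = -24 (E = -1 + (4 + 3*(-9)) = -1 + (4 - 27) = -1 - 23 = -24)
R(l) = -24
√(R(v) + 1852) = √(-24 + 1852) = √1828 = 2*√457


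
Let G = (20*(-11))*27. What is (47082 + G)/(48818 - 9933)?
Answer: 41142/38885 ≈ 1.0580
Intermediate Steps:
G = -5940 (G = -220*27 = -5940)
(47082 + G)/(48818 - 9933) = (47082 - 5940)/(48818 - 9933) = 41142/38885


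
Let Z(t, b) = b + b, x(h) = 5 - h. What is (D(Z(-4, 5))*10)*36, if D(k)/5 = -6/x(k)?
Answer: 2160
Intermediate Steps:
Z(t, b) = 2*b
D(k) = -30/(5 - k) (D(k) = 5*(-6/(5 - k)) = -30/(5 - k))
(D(Z(-4, 5))*10)*36 = ((30/(-5 + 2*5))*10)*36 = ((30/(-5 + 10))*10)*36 = ((30/5)*10)*36 = ((30*(1/5))*10)*36 = (6*10)*36 = 60*36 = 2160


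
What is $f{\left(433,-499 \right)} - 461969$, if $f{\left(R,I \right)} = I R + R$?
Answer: $-677603$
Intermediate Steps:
$f{\left(R,I \right)} = R + I R$
$f{\left(433,-499 \right)} - 461969 = 433 \left(1 - 499\right) - 461969 = 433 \left(-498\right) - 461969 = -215634 - 461969 = -677603$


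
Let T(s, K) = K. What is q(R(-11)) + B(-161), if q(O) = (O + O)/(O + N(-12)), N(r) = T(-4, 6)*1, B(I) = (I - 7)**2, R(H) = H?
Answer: 141142/5 ≈ 28228.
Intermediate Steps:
B(I) = (-7 + I)**2
N(r) = 6 (N(r) = 6*1 = 6)
q(O) = 2*O/(6 + O) (q(O) = (O + O)/(O + 6) = (2*O)/(6 + O) = 2*O/(6 + O))
q(R(-11)) + B(-161) = 2*(-11)/(6 - 11) + (-7 - 161)**2 = 2*(-11)/(-5) + (-168)**2 = 2*(-11)*(-1/5) + 28224 = 22/5 + 28224 = 141142/5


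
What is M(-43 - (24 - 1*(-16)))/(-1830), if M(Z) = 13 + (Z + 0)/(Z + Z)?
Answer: -9/1220 ≈ -0.0073771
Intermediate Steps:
M(Z) = 27/2 (M(Z) = 13 + Z/((2*Z)) = 13 + Z*(1/(2*Z)) = 13 + ½ = 27/2)
M(-43 - (24 - 1*(-16)))/(-1830) = (27/2)/(-1830) = (27/2)*(-1/1830) = -9/1220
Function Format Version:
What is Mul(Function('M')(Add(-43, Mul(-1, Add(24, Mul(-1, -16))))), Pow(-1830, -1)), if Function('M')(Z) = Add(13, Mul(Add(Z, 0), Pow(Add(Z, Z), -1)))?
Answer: Rational(-9, 1220) ≈ -0.0073771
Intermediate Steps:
Function('M')(Z) = Rational(27, 2) (Function('M')(Z) = Add(13, Mul(Z, Pow(Mul(2, Z), -1))) = Add(13, Mul(Z, Mul(Rational(1, 2), Pow(Z, -1)))) = Add(13, Rational(1, 2)) = Rational(27, 2))
Mul(Function('M')(Add(-43, Mul(-1, Add(24, Mul(-1, -16))))), Pow(-1830, -1)) = Mul(Rational(27, 2), Pow(-1830, -1)) = Mul(Rational(27, 2), Rational(-1, 1830)) = Rational(-9, 1220)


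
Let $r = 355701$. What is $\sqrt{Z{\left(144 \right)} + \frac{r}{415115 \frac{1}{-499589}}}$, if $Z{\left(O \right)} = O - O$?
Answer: $\frac{i \sqrt{73767723354227235}}{415115} \approx 654.28 i$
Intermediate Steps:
$Z{\left(O \right)} = 0$
$\sqrt{Z{\left(144 \right)} + \frac{r}{415115 \frac{1}{-499589}}} = \sqrt{0 + \frac{355701}{415115 \frac{1}{-499589}}} = \sqrt{0 + \frac{355701}{415115 \left(- \frac{1}{499589}\right)}} = \sqrt{0 + \frac{355701}{- \frac{415115}{499589}}} = \sqrt{0 + 355701 \left(- \frac{499589}{415115}\right)} = \sqrt{0 - \frac{177704306889}{415115}} = \sqrt{- \frac{177704306889}{415115}} = \frac{i \sqrt{73767723354227235}}{415115}$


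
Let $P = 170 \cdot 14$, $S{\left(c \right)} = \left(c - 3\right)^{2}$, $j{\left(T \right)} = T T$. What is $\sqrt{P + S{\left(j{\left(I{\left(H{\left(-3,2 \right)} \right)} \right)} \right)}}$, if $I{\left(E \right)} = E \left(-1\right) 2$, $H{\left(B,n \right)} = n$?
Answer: $\sqrt{2549} \approx 50.488$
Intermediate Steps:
$I{\left(E \right)} = - 2 E$ ($I{\left(E \right)} = - E 2 = - 2 E$)
$j{\left(T \right)} = T^{2}$
$S{\left(c \right)} = \left(-3 + c\right)^{2}$
$P = 2380$
$\sqrt{P + S{\left(j{\left(I{\left(H{\left(-3,2 \right)} \right)} \right)} \right)}} = \sqrt{2380 + \left(-3 + \left(\left(-2\right) 2\right)^{2}\right)^{2}} = \sqrt{2380 + \left(-3 + \left(-4\right)^{2}\right)^{2}} = \sqrt{2380 + \left(-3 + 16\right)^{2}} = \sqrt{2380 + 13^{2}} = \sqrt{2380 + 169} = \sqrt{2549}$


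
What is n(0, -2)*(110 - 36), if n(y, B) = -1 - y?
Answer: -74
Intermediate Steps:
n(0, -2)*(110 - 36) = (-1 - 1*0)*(110 - 36) = (-1 + 0)*74 = -1*74 = -74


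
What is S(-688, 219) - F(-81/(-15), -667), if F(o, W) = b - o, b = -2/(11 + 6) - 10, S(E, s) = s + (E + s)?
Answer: -19931/85 ≈ -234.48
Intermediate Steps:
S(E, s) = E + 2*s
b = -172/17 (b = -2/17 - 10 = -172/17 ≈ -10.118)
F(o, W) = -172/17 - o
S(-688, 219) - F(-81/(-15), -667) = (-688 + 2*219) - (-172/17 - (-81)/(-15)) = (-688 + 438) - (-172/17 - (-81)*(-1)/15) = -250 - (-172/17 - 1*27/5) = -250 - (-172/17 - 27/5) = -250 - 1*(-1319/85) = -250 + 1319/85 = -19931/85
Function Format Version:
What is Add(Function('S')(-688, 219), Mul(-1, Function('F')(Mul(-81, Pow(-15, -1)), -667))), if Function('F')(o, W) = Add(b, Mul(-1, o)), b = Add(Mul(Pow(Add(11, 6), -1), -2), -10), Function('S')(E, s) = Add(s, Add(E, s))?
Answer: Rational(-19931, 85) ≈ -234.48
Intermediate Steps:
Function('S')(E, s) = Add(E, Mul(2, s))
b = Rational(-172, 17) (b = Add(Mul(Pow(17, -1), -2), -10) = Add(Mul(Rational(1, 17), -2), -10) = Add(Rational(-2, 17), -10) = Rational(-172, 17) ≈ -10.118)
Function('F')(o, W) = Add(Rational(-172, 17), Mul(-1, o))
Add(Function('S')(-688, 219), Mul(-1, Function('F')(Mul(-81, Pow(-15, -1)), -667))) = Add(Add(-688, Mul(2, 219)), Mul(-1, Add(Rational(-172, 17), Mul(-1, Mul(-81, Pow(-15, -1)))))) = Add(Add(-688, 438), Mul(-1, Add(Rational(-172, 17), Mul(-1, Mul(-81, Rational(-1, 15)))))) = Add(-250, Mul(-1, Add(Rational(-172, 17), Mul(-1, Rational(27, 5))))) = Add(-250, Mul(-1, Add(Rational(-172, 17), Rational(-27, 5)))) = Add(-250, Mul(-1, Rational(-1319, 85))) = Add(-250, Rational(1319, 85)) = Rational(-19931, 85)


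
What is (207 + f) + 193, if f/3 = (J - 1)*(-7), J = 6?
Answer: 295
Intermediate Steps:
f = -105 (f = 3*((6 - 1)*(-7)) = 3*(5*(-7)) = 3*(-35) = -105)
(207 + f) + 193 = (207 - 105) + 193 = 102 + 193 = 295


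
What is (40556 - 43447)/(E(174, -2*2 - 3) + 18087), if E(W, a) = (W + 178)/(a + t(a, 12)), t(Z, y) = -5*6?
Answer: -106967/668867 ≈ -0.15992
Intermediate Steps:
t(Z, y) = -30
E(W, a) = (178 + W)/(-30 + a) (E(W, a) = (W + 178)/(a - 30) = (178 + W)/(-30 + a))
(40556 - 43447)/(E(174, -2*2 - 3) + 18087) = (40556 - 43447)/((178 + 174)/(-30 + (-2*2 - 3)) + 18087) = -2891/(352/(-30 + (-4 - 3)) + 18087) = -2891/(352/(-30 - 7) + 18087) = -2891/(352/(-37) + 18087) = -2891/(-1/37*352 + 18087) = -2891/(-352/37 + 18087) = -2891/668867/37 = -2891*37/668867 = -106967/668867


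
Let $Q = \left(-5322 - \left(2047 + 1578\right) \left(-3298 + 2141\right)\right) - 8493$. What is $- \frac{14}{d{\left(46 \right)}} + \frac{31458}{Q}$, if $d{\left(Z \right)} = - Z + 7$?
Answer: $\frac{29875601}{81516045} \approx 0.3665$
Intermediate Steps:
$d{\left(Z \right)} = 7 - Z$
$Q = 4180310$ ($Q = \left(-5322 - 3625 \left(-1157\right)\right) - 8493 = \left(-5322 - -4194125\right) - 8493 = \left(-5322 + 4194125\right) - 8493 = 4188803 - 8493 = 4180310$)
$- \frac{14}{d{\left(46 \right)}} + \frac{31458}{Q} = - \frac{14}{7 - 46} + \frac{31458}{4180310} = - \frac{14}{7 - 46} + 31458 \cdot \frac{1}{4180310} = - \frac{14}{-39} + \frac{15729}{2090155} = \left(-14\right) \left(- \frac{1}{39}\right) + \frac{15729}{2090155} = \frac{14}{39} + \frac{15729}{2090155} = \frac{29875601}{81516045}$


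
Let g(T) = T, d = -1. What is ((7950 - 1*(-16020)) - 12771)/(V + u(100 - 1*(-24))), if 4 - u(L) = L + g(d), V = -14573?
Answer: -11199/14692 ≈ -0.76225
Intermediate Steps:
u(L) = 5 - L (u(L) = 4 - (L - 1) = 4 - (-1 + L) = 4 + (1 - L) = 5 - L)
((7950 - 1*(-16020)) - 12771)/(V + u(100 - 1*(-24))) = ((7950 - 1*(-16020)) - 12771)/(-14573 + (5 - (100 - 1*(-24)))) = ((7950 + 16020) - 12771)/(-14573 + (5 - (100 + 24))) = (23970 - 12771)/(-14573 + (5 - 1*124)) = 11199/(-14573 + (5 - 124)) = 11199/(-14573 - 119) = 11199/(-14692) = 11199*(-1/14692) = -11199/14692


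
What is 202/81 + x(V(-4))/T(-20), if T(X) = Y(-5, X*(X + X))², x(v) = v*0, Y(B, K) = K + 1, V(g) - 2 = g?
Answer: 202/81 ≈ 2.4938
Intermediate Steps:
V(g) = 2 + g
Y(B, K) = 1 + K
x(v) = 0
T(X) = (1 + 2*X²)² (T(X) = (1 + X*(X + X))² = (1 + X*(2*X))² = (1 + 2*X²)²)
202/81 + x(V(-4))/T(-20) = 202/81 + 0/((1 + 2*(-20)²)²) = 202*(1/81) + 0/((1 + 2*400)²) = 202/81 + 0/((1 + 800)²) = 202/81 + 0/(801²) = 202/81 + 0/641601 = 202/81 + 0*(1/641601) = 202/81 + 0 = 202/81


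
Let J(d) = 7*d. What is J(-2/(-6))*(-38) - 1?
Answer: -269/3 ≈ -89.667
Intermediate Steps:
J(-2/(-6))*(-38) - 1 = (7*(-2/(-6)))*(-38) - 1 = (7*(-2*(-⅙)))*(-38) - 1 = (7*(⅓))*(-38) - 1 = (7/3)*(-38) - 1 = -266/3 - 1 = -269/3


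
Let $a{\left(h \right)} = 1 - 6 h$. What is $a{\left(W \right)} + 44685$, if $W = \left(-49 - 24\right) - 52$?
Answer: $45436$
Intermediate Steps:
$W = -125$ ($W = -73 - 52 = -125$)
$a{\left(W \right)} + 44685 = \left(1 - -750\right) + 44685 = \left(1 + 750\right) + 44685 = 751 + 44685 = 45436$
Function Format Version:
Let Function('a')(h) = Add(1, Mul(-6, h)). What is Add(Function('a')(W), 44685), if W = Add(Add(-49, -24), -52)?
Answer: 45436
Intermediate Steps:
W = -125 (W = Add(-73, -52) = -125)
Add(Function('a')(W), 44685) = Add(Add(1, Mul(-6, -125)), 44685) = Add(Add(1, 750), 44685) = Add(751, 44685) = 45436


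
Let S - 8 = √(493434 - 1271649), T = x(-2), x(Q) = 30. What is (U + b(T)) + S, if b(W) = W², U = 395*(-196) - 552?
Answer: -77064 + I*√778215 ≈ -77064.0 + 882.17*I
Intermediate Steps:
T = 30
U = -77972 (U = -77420 - 552 = -77972)
S = 8 + I*√778215 (S = 8 + √(493434 - 1271649) = 8 + √(-778215) = 8 + I*√778215 ≈ 8.0 + 882.17*I)
(U + b(T)) + S = (-77972 + 30²) + (8 + I*√778215) = (-77972 + 900) + (8 + I*√778215) = -77072 + (8 + I*√778215) = -77064 + I*√778215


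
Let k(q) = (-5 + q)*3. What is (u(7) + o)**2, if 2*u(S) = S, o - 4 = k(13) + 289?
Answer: 410881/4 ≈ 1.0272e+5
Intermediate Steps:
k(q) = -15 + 3*q
o = 317 (o = 4 + ((-15 + 3*13) + 289) = 4 + ((-15 + 39) + 289) = 4 + (24 + 289) = 4 + 313 = 317)
u(S) = S/2
(u(7) + o)**2 = ((1/2)*7 + 317)**2 = (7/2 + 317)**2 = (641/2)**2 = 410881/4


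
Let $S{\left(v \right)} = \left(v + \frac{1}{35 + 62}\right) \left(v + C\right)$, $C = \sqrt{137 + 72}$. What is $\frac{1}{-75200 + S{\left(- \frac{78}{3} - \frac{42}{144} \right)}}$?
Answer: $- \frac{232593344017344}{17329851320641953553} + \frac{82041997824 \sqrt{209}}{17329851320641953553} \approx -1.3353 \cdot 10^{-5}$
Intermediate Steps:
$C = \sqrt{209} \approx 14.457$
$S{\left(v \right)} = \left(\frac{1}{97} + v\right) \left(v + \sqrt{209}\right)$ ($S{\left(v \right)} = \left(v + \frac{1}{35 + 62}\right) \left(v + \sqrt{209}\right) = \left(v + \frac{1}{97}\right) \left(v + \sqrt{209}\right) = \left(\frac{1}{97} + v\right) \left(v + \sqrt{209}\right)$)
$\frac{1}{-75200 + S{\left(- \frac{78}{3} - \frac{42}{144} \right)}} = \frac{1}{-75200 + \left(\left(- \frac{78}{3} - \frac{42}{144}\right)^{2} + \frac{- \frac{78}{3} - \frac{42}{144}}{97} + \frac{\sqrt{209}}{97} + \left(- \frac{78}{3} - \frac{42}{144}\right) \sqrt{209}\right)} = \frac{1}{-75200 + \left(\left(\left(-78\right) \frac{1}{3} - \frac{7}{24}\right)^{2} + \frac{\left(-78\right) \frac{1}{3} - \frac{7}{24}}{97} + \frac{\sqrt{209}}{97} + \left(\left(-78\right) \frac{1}{3} - \frac{7}{24}\right) \sqrt{209}\right)} = \frac{1}{-75200 + \left(\left(-26 - \frac{7}{24}\right)^{2} + \frac{-26 - \frac{7}{24}}{97} + \frac{\sqrt{209}}{97} + \left(-26 - \frac{7}{24}\right) \sqrt{209}\right)} = \frac{1}{-75200 + \left(\left(- \frac{631}{24}\right)^{2} + \frac{1}{97} \left(- \frac{631}{24}\right) + \frac{\sqrt{209}}{97} - \frac{631 \sqrt{209}}{24}\right)} = \frac{1}{-75200 + \left(\frac{398161}{576} - \frac{631}{2328} + \frac{\sqrt{209}}{97} - \frac{631 \sqrt{209}}{24}\right)} = \frac{1}{-75200 + \left(\frac{38606473}{55872} - \frac{61183 \sqrt{209}}{2328}\right)} = \frac{1}{- \frac{4162967927}{55872} - \frac{61183 \sqrt{209}}{2328}}$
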